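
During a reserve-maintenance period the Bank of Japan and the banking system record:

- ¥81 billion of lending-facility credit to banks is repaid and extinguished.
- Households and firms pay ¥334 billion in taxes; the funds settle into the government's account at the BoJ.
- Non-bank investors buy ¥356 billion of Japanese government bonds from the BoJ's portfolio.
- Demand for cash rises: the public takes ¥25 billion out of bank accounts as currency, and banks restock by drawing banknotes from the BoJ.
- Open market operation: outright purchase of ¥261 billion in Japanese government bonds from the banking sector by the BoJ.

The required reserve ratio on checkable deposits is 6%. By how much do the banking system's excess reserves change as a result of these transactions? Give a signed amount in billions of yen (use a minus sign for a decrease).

-¥492.1 billion

Discount-window repayment ¥81 billion: reserves −¥81B, deposits 0.
Government account inflow ¥334 billion: reserves −¥334B, deposits −¥334B.
Asset sale (to non-banks) ¥356 billion: reserves −¥356B, deposits −¥356B.
Currency withdrawal ¥25 billion: reserves −¥25B, deposits −¥25B.
OMO purchase (from banks) ¥261 billion: reserves +¥261B, deposits 0.
Totals: Δreserves = −¥535B, Δdeposits = −¥715B.
Δrequired reserves = 6% × −¥715B = −¥42.9B.
Δexcess reserves = Δreserves − Δrequired = −¥535B − (−¥42.9B) = -¥492.1 billion.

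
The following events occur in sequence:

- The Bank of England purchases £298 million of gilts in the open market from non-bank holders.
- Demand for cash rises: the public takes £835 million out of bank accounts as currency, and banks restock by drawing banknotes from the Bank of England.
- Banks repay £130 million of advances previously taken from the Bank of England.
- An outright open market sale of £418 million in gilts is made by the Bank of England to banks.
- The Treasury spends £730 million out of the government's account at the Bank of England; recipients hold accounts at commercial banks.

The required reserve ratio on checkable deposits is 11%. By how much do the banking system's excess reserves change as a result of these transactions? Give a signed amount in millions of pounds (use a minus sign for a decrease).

Asset purchase (from non-banks) £298 million: reserves +£298M, deposits +£298M.
Currency withdrawal £835 million: reserves −£835M, deposits −£835M.
Discount-window repayment £130 million: reserves −£130M, deposits 0.
OMO sale (to banks) £418 million: reserves −£418M, deposits 0.
Government spending £730 million: reserves +£730M, deposits +£730M.
Totals: Δreserves = −£355M, Δdeposits = +£193M.
Δrequired reserves = 11% × +£193M = +£21.23M.
Δexcess reserves = Δreserves − Δrequired = −£355M − (+£21.23M) = -£376.23 million.

-£376.23 million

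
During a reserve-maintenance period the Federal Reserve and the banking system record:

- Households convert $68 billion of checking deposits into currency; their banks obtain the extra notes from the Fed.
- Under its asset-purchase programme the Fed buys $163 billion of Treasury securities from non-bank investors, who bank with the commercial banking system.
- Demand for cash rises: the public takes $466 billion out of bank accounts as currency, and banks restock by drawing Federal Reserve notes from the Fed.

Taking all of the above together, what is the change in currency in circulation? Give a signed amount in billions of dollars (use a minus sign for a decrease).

+$534 billion

Fed balance sheet:
  Assets:      Securities +$163B
  Liabilities: Bank reserves −$371B, Currency in circulation +$534B
Commercial banking system:
  Assets:      Reserves at CB −$371B
  Liabilities: Checkable deposits −$371B
So the change in currency in circulation is +$534 billion.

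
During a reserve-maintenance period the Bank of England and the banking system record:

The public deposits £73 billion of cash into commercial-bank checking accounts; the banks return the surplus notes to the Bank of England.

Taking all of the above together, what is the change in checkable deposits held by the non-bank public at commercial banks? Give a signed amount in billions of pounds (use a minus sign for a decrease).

Currency deposit £73 billion: non-bank counterparties' bank balances rise → +£73B.

+£73 billion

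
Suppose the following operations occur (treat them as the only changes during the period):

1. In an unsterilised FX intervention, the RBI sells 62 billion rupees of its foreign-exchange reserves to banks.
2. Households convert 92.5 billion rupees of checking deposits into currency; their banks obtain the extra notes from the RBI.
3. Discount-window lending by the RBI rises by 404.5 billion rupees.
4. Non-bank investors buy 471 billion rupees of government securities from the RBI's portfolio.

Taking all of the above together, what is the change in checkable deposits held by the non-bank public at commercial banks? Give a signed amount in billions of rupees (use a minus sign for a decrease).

RBI balance sheet:
  Assets:      Securities −471B, Loans to banks +404.5B, Foreign assets −62B
  Liabilities: Bank reserves −221B, Currency in circulation +92.5B
Commercial banking system:
  Assets:      Reserves at CB −221B, Foreign assets +62B
  Liabilities: Checkable deposits −563.5B, Borrowings from CB +404.5B
So the change in checkable deposits held by the non-bank public at commercial banks is -563.5 billion.

-563.5 billion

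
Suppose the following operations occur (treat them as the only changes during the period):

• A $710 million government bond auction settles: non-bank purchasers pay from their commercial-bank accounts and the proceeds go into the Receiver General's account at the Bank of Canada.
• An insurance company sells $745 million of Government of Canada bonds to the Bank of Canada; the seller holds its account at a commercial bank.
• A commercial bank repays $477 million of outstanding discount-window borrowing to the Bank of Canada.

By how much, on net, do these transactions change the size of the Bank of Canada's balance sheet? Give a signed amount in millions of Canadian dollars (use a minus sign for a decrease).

+$268 million

Government account inflow $710 million: only the composition of liabilities changes → 0.
Asset purchase (from non-banks) $745 million: a Bank of Canada asset is acquired → +$745M.
Discount-window repayment $477 million: a Bank of Canada asset is shed → −$477M.
Net: 0 + 745 − 477 = +$268 million.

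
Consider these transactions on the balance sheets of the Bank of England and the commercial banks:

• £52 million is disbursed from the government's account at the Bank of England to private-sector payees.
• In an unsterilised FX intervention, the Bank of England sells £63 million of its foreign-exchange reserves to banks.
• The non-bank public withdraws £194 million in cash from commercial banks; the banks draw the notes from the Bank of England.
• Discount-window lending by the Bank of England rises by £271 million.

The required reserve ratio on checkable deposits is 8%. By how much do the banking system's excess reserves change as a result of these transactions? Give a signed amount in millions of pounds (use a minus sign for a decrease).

+£77.36 million

Government spending £52 million: reserves +£52M, deposits +£52M.
FX sale £63 million: reserves −£63M, deposits 0.
Currency withdrawal £194 million: reserves −£194M, deposits −£194M.
Discount-window loan £271 million: reserves +£271M, deposits 0.
Totals: Δreserves = +£66M, Δdeposits = −£142M.
Δrequired reserves = 8% × −£142M = −£11.36M.
Δexcess reserves = Δreserves − Δrequired = +£66M − (−£11.36M) = +£77.36 million.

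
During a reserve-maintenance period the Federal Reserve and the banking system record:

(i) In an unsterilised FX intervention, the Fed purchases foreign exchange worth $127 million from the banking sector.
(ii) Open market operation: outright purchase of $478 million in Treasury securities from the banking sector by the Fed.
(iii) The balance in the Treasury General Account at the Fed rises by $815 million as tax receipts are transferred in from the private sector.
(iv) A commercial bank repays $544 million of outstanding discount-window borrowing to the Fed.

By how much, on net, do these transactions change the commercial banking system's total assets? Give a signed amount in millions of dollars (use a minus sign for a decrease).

-$1359 million

FX purchase $127 million: just an asset swap on bank balance sheets → 0.
OMO purchase (from banks) $478 million: just an asset swap on bank balance sheets → 0.
Government account inflow $815 million: bank balance sheets shrink → −$815M.
Discount-window repayment $544 million: bank balance sheets shrink → −$544M.
Net: 0 + 0 − 815 − 544 = -$1359 million.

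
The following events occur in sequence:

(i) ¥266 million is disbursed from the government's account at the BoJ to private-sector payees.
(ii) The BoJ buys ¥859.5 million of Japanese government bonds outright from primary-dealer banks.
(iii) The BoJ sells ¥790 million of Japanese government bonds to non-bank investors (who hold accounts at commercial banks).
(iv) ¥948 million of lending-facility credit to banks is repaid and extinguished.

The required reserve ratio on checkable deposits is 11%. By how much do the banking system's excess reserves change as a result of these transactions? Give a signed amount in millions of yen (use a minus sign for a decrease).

Government spending ¥266 million: reserves +¥266M, deposits +¥266M.
OMO purchase (from banks) ¥859.5 million: reserves +¥859.5M, deposits 0.
Asset sale (to non-banks) ¥790 million: reserves −¥790M, deposits −¥790M.
Discount-window repayment ¥948 million: reserves −¥948M, deposits 0.
Totals: Δreserves = −¥612.5M, Δdeposits = −¥524M.
Δrequired reserves = 11% × −¥524M = −¥57.64M.
Δexcess reserves = Δreserves − Δrequired = −¥612.5M − (−¥57.64M) = -¥554.86 million.

-¥554.86 million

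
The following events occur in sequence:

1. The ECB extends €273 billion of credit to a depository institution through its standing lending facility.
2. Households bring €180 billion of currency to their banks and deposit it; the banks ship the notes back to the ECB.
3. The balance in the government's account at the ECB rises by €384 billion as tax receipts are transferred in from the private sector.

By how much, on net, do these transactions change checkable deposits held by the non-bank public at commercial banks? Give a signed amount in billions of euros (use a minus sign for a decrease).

-€204 billion

Discount-window loan €273 billion: the counterparty is a bank, so public deposits are unchanged → 0.
Currency deposit €180 billion: non-bank counterparties' bank balances rise → +€180B.
Government account inflow €384 billion: non-bank counterparties' bank balances fall → −€384B.
Net: 0 + 180 − 384 = -€204 billion.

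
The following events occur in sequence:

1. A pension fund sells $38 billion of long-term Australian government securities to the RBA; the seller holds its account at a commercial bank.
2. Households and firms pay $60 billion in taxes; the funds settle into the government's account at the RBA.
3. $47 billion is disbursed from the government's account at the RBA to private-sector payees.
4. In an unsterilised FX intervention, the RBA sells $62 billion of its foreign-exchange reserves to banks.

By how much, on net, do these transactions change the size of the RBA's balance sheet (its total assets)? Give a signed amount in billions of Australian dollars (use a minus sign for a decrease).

-$24 billion

RBA balance sheet:
  Assets:      Securities +$38B, Foreign assets −$62B
  Liabilities: Bank reserves −$37B, Government deposits +$13B
Change in total RBA assets = -$24 billion.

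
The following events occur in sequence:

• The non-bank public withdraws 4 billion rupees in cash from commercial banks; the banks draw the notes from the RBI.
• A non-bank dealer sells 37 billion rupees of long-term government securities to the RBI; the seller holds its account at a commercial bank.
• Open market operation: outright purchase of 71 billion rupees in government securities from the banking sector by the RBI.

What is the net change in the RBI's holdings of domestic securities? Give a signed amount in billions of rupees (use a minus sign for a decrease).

RBI balance sheet:
  Assets:      Securities +108B
  Liabilities: Bank reserves +104B, Currency in circulation +4B
So the change in the RBI's holdings of domestic securities is +108 billion.

+108 billion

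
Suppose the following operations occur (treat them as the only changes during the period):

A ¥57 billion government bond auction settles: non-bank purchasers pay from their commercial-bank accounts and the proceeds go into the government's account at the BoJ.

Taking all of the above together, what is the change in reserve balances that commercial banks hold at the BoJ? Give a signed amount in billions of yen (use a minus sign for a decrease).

Government account inflow ¥57 billion: funds move from bank reserves into the government account → −¥57B.

-¥57 billion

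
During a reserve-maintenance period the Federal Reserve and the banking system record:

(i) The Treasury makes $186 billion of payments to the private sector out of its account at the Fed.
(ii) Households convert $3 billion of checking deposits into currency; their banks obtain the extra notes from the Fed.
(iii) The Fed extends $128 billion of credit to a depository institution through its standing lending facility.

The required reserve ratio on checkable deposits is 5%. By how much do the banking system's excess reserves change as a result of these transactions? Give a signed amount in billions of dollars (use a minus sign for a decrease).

Government spending $186 billion: reserves +$186B, deposits +$186B.
Currency withdrawal $3 billion: reserves −$3B, deposits −$3B.
Discount-window loan $128 billion: reserves +$128B, deposits 0.
Totals: Δreserves = +$311B, Δdeposits = +$183B.
Δrequired reserves = 5% × +$183B = +$9.15B.
Δexcess reserves = Δreserves − Δrequired = +$311B − (+$9.15B) = +$301.85 billion.

+$301.85 billion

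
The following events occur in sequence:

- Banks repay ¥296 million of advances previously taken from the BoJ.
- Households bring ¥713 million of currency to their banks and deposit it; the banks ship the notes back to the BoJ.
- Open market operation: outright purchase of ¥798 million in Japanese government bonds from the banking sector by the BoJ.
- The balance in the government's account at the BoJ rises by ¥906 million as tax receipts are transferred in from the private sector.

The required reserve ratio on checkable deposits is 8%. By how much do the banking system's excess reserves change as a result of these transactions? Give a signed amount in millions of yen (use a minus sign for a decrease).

+¥324.44 million

Discount-window repayment ¥296 million: reserves −¥296M, deposits 0.
Currency deposit ¥713 million: reserves +¥713M, deposits +¥713M.
OMO purchase (from banks) ¥798 million: reserves +¥798M, deposits 0.
Government account inflow ¥906 million: reserves −¥906M, deposits −¥906M.
Totals: Δreserves = +¥309M, Δdeposits = −¥193M.
Δrequired reserves = 8% × −¥193M = −¥15.44M.
Δexcess reserves = Δreserves − Δrequired = +¥309M − (−¥15.44M) = +¥324.44 million.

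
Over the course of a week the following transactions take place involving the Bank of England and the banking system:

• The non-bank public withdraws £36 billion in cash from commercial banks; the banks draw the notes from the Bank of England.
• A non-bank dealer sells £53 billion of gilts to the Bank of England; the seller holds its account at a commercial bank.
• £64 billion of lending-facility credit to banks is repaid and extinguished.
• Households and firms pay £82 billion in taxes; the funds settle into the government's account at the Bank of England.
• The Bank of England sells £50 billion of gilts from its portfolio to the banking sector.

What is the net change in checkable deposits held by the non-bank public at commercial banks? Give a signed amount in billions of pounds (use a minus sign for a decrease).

Bank of England balance sheet:
  Assets:      Securities +£3B, Loans to banks −£64B
  Liabilities: Bank reserves −£179B, Currency in circulation +£36B, Government deposits +£82B
Commercial banking system:
  Assets:      Reserves at CB −£179B, Securities +£50B
  Liabilities: Checkable deposits −£65B, Borrowings from CB −£64B
So the change in checkable deposits held by the non-bank public at commercial banks is -£65 billion.

-£65 billion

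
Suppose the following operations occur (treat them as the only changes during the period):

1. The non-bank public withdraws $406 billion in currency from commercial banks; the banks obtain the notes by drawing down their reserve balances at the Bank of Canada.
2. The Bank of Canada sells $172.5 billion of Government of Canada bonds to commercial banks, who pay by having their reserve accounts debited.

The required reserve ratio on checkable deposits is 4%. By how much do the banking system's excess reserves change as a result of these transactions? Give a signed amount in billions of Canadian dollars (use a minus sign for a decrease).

Currency withdrawal $406 billion: reserves −$406B, deposits −$406B.
OMO sale (to banks) $172.5 billion: reserves −$172.5B, deposits 0.
Totals: Δreserves = −$578.5B, Δdeposits = −$406B.
Δrequired reserves = 4% × −$406B = −$16.24B.
Δexcess reserves = Δreserves − Δrequired = −$578.5B − (−$16.24B) = -$562.26 billion.

-$562.26 billion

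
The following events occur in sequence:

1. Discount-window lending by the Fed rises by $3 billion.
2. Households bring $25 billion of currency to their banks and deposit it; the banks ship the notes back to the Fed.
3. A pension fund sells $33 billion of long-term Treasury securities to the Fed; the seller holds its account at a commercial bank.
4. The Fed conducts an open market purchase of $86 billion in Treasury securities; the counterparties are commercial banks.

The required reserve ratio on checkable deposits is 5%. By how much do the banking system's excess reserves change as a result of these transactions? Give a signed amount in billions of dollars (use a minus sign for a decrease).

+$144.1 billion

Discount-window loan $3 billion: reserves +$3B, deposits 0.
Currency deposit $25 billion: reserves +$25B, deposits +$25B.
Asset purchase (from non-banks) $33 billion: reserves +$33B, deposits +$33B.
OMO purchase (from banks) $86 billion: reserves +$86B, deposits 0.
Totals: Δreserves = +$147B, Δdeposits = +$58B.
Δrequired reserves = 5% × +$58B = +$2.9B.
Δexcess reserves = Δreserves − Δrequired = +$147B − (+$2.9B) = +$144.1 billion.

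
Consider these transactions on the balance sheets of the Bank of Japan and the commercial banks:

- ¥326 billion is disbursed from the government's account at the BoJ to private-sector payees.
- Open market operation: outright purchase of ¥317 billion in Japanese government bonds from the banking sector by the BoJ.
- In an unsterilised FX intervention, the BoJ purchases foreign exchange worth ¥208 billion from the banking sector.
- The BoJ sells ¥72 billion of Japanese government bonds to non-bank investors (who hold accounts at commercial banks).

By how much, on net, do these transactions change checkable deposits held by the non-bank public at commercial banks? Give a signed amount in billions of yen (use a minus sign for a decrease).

+¥254 billion

BoJ balance sheet:
  Assets:      Securities +¥245B, Foreign assets +¥208B
  Liabilities: Bank reserves +¥779B, Government deposits −¥326B
Commercial banking system:
  Assets:      Reserves at CB +¥779B, Securities −¥317B, Foreign assets −¥208B
  Liabilities: Checkable deposits +¥254B
So the change in checkable deposits held by the non-bank public at commercial banks is +¥254 billion.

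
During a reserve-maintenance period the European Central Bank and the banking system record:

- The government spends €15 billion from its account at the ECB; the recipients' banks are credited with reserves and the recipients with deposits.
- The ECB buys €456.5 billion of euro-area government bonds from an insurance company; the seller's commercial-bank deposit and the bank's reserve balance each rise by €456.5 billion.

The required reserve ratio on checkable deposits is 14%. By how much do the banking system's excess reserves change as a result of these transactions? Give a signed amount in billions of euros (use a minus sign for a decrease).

Government spending €15 billion: reserves +€15B, deposits +€15B.
Asset purchase (from non-banks) €456.5 billion: reserves +€456.5B, deposits +€456.5B.
Totals: Δreserves = +€471.5B, Δdeposits = +€471.5B.
Δrequired reserves = 14% × +€471.5B = +€66.01B.
Δexcess reserves = Δreserves − Δrequired = +€471.5B − (+€66.01B) = +€405.49 billion.

+€405.49 billion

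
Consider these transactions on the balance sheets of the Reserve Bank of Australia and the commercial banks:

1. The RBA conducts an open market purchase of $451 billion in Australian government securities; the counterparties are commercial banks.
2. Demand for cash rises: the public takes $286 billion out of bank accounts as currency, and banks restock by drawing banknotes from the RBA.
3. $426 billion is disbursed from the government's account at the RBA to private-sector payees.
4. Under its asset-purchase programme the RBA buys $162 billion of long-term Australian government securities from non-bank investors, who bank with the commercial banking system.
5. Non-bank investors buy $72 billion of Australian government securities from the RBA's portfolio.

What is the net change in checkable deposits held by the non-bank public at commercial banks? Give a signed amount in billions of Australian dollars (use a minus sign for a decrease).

+$230 billion

RBA balance sheet:
  Assets:      Securities +$541B
  Liabilities: Bank reserves +$681B, Currency in circulation +$286B, Government deposits −$426B
Commercial banking system:
  Assets:      Reserves at CB +$681B, Securities −$451B
  Liabilities: Checkable deposits +$230B
So the change in checkable deposits held by the non-bank public at commercial banks is +$230 billion.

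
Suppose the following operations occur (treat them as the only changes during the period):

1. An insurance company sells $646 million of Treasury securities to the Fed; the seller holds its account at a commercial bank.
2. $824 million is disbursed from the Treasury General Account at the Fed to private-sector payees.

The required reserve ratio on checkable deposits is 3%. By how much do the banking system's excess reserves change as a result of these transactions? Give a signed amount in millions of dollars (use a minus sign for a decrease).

Asset purchase (from non-banks) $646 million: reserves +$646M, deposits +$646M.
Government spending $824 million: reserves +$824M, deposits +$824M.
Totals: Δreserves = +$1470M, Δdeposits = +$1470M.
Δrequired reserves = 3% × +$1470M = +$44.1M.
Δexcess reserves = Δreserves − Δrequired = +$1470M − (+$44.1M) = +$1425.9 million.

+$1425.9 million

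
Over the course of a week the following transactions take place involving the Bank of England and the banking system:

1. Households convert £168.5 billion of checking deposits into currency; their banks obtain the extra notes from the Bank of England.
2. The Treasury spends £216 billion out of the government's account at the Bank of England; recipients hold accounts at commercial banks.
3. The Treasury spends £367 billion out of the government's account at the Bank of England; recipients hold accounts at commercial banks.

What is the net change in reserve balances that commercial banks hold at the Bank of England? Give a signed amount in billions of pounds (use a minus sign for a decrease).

Bank of England balance sheet:
  Assets:      no change
  Liabilities: Bank reserves +£414.5B, Currency in circulation +£168.5B, Government deposits −£583B
Commercial banking system:
  Assets:      Reserves at CB +£414.5B
  Liabilities: Checkable deposits +£414.5B
So the change in reserve balances that commercial banks hold at the Bank of England is +£414.5 billion.

+£414.5 billion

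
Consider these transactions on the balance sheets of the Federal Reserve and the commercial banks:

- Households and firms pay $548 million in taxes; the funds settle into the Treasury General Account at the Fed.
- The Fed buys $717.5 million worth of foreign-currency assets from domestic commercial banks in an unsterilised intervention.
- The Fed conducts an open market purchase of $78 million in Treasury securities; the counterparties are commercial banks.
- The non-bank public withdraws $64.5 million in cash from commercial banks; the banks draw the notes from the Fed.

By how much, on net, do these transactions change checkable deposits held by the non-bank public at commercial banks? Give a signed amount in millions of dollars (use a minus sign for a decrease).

Government account inflow $548 million: non-bank counterparties' bank balances fall → −$548M.
FX purchase $717.5 million: the counterparty is a bank, so public deposits are unchanged → 0.
OMO purchase (from banks) $78 million: the counterparty is a bank, so public deposits are unchanged → 0.
Currency withdrawal $64.5 million: non-bank counterparties' bank balances fall → −$64.5M.
Net: −548 + 0 + 0 − 64.5 = -$612.5 million.

-$612.5 million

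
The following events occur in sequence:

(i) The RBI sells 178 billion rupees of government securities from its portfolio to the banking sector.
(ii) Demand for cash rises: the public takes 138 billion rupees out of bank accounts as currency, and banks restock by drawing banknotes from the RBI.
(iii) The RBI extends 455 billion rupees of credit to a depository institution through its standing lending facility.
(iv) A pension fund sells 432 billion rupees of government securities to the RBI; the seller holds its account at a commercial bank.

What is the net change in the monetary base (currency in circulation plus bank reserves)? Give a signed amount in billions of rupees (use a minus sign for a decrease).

OMO sale (to banks) 178 billion rupees: RBI balance sheet contracts → −178B.
Currency withdrawal 138 billion rupees: just a shift between currency and reserves — both are base money → 0.
Discount-window loan 455 billion rupees: RBI balance sheet expands → +455B.
Asset purchase (from non-banks) 432 billion rupees: RBI balance sheet expands → +432B.
Net: −178 + 0 + 455 + 432 = +709 billion.

+709 billion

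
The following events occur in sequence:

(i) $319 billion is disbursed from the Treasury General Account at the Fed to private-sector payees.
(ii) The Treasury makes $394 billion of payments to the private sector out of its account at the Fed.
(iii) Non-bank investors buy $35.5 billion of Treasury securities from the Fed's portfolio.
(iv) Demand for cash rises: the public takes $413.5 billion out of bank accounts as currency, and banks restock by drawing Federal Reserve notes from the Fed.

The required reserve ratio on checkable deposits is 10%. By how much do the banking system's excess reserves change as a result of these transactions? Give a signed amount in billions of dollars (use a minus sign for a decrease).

+$237.6 billion

Government spending $319 billion: reserves +$319B, deposits +$319B.
Government spending $394 billion: reserves +$394B, deposits +$394B.
Asset sale (to non-banks) $35.5 billion: reserves −$35.5B, deposits −$35.5B.
Currency withdrawal $413.5 billion: reserves −$413.5B, deposits −$413.5B.
Totals: Δreserves = +$264B, Δdeposits = +$264B.
Δrequired reserves = 10% × +$264B = +$26.4B.
Δexcess reserves = Δreserves − Δrequired = +$264B − (+$26.4B) = +$237.6 billion.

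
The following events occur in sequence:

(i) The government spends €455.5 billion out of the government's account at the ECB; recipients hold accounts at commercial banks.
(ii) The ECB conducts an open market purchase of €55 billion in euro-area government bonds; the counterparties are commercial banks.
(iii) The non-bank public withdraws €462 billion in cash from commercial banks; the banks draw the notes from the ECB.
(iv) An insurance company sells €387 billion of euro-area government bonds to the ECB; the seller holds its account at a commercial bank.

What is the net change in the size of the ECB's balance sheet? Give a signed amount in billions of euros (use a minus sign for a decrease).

Government spending €455.5 billion: only the composition of liabilities changes → 0.
OMO purchase (from banks) €55 billion: an ECB asset is acquired → +€55B.
Currency withdrawal €462 billion: only the composition of liabilities changes → 0.
Asset purchase (from non-banks) €387 billion: an ECB asset is acquired → +€387B.
Net: 0 + 55 + 0 + 387 = +€442 billion.

+€442 billion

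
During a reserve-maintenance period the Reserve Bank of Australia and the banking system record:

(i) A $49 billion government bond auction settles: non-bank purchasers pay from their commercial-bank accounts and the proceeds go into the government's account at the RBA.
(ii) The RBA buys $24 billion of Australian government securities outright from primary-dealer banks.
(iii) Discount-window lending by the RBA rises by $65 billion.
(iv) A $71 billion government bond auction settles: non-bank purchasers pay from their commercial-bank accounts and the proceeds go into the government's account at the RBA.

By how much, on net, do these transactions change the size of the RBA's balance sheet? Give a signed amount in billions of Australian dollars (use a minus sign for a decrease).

Government account inflow $49 billion: only the composition of liabilities changes → 0.
OMO purchase (from banks) $24 billion: an RBA asset is acquired → +$24B.
Discount-window loan $65 billion: an RBA asset is acquired → +$65B.
Government account inflow $71 billion: only the composition of liabilities changes → 0.
Net: 0 + 24 + 65 + 0 = +$89 billion.

+$89 billion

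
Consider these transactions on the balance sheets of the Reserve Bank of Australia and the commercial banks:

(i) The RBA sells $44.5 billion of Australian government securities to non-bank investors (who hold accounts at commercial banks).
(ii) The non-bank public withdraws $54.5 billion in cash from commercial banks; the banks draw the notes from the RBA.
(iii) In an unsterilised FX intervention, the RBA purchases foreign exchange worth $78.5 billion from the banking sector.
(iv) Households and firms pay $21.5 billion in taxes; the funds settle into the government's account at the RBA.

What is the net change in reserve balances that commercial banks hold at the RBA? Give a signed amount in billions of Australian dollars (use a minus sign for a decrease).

Asset sale (to non-banks) $44.5 billion: the non-bank buyers' banks settle from reserves → −$44.5B.
Currency withdrawal $54.5 billion: banks swap reserves for currency → −$54.5B.
FX purchase $78.5 billion: the RBA pays by crediting reserve accounts → +$78.5B.
Government account inflow $21.5 billion: funds move from bank reserves into the government account → −$21.5B.
Net: −44.5 − 54.5 + 78.5 − 21.5 = -$42 billion.

-$42 billion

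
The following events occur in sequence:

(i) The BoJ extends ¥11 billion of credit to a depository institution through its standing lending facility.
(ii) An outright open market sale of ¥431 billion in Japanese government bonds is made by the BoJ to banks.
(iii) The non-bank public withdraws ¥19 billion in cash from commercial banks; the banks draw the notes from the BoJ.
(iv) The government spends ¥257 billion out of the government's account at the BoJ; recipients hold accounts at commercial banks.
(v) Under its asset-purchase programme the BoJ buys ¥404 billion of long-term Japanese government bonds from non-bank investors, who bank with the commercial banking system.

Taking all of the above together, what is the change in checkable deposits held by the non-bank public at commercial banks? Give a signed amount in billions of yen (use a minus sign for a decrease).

+¥642 billion

BoJ balance sheet:
  Assets:      Securities −¥27B, Loans to banks +¥11B
  Liabilities: Bank reserves +¥222B, Currency in circulation +¥19B, Government deposits −¥257B
Commercial banking system:
  Assets:      Reserves at CB +¥222B, Securities +¥431B
  Liabilities: Checkable deposits +¥642B, Borrowings from CB +¥11B
So the change in checkable deposits held by the non-bank public at commercial banks is +¥642 billion.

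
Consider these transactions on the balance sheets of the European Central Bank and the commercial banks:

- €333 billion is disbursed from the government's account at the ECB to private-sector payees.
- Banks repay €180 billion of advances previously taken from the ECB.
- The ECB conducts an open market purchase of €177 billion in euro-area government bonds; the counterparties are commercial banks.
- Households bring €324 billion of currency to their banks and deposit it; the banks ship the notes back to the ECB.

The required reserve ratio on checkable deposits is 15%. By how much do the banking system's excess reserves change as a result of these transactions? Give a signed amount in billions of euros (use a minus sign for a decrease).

Government spending €333 billion: reserves +€333B, deposits +€333B.
Discount-window repayment €180 billion: reserves −€180B, deposits 0.
OMO purchase (from banks) €177 billion: reserves +€177B, deposits 0.
Currency deposit €324 billion: reserves +€324B, deposits +€324B.
Totals: Δreserves = +€654B, Δdeposits = +€657B.
Δrequired reserves = 15% × +€657B = +€98.55B.
Δexcess reserves = Δreserves − Δrequired = +€654B − (+€98.55B) = +€555.45 billion.

+€555.45 billion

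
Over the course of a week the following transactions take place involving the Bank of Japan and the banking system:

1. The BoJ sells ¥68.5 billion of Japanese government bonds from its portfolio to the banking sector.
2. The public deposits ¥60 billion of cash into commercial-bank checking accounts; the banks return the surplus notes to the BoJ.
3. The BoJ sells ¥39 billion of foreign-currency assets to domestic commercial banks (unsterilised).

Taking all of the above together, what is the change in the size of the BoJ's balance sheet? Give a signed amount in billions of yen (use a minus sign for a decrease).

OMO sale (to banks) ¥68.5 billion: a BoJ asset is shed → −¥68.5B.
Currency deposit ¥60 billion: only the composition of liabilities changes → 0.
FX sale ¥39 billion: a BoJ asset is shed → −¥39B.
Net: −68.5 + 0 − 39 = -¥107.5 billion.

-¥107.5 billion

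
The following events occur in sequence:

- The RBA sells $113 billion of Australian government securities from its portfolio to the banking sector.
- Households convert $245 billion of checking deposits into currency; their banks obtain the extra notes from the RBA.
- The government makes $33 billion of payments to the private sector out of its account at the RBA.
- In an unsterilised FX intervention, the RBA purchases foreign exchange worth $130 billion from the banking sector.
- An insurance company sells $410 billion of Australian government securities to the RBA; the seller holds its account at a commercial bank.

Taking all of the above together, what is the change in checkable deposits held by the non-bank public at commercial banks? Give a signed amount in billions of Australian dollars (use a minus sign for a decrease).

OMO sale (to banks) $113 billion: the counterparty is a bank, so public deposits are unchanged → 0.
Currency withdrawal $245 billion: non-bank counterparties' bank balances fall → −$245B.
Government spending $33 billion: non-bank counterparties' bank balances rise → +$33B.
FX purchase $130 billion: the counterparty is a bank, so public deposits are unchanged → 0.
Asset purchase (from non-banks) $410 billion: non-bank counterparties' bank balances rise → +$410B.
Net: 0 − 245 + 33 + 0 + 410 = +$198 billion.

+$198 billion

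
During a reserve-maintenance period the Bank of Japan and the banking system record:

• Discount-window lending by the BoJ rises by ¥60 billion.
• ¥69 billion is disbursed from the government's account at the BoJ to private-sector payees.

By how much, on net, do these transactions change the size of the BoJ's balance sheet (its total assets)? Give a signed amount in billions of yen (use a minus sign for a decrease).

Discount-window loan ¥60 billion: a BoJ asset is acquired → +¥60B.
Government spending ¥69 billion: only the composition of liabilities changes → 0.
Net: 60 + 0 = +¥60 billion.

+¥60 billion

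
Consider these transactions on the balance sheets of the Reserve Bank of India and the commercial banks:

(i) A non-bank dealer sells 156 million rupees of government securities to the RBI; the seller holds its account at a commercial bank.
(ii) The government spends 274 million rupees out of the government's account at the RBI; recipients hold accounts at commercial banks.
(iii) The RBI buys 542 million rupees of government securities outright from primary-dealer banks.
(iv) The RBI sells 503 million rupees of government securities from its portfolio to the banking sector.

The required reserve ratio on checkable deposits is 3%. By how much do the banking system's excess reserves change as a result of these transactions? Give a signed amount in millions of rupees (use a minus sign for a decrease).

+456.1 million

Asset purchase (from non-banks) 156 million rupees: reserves +156M, deposits +156M.
Government spending 274 million rupees: reserves +274M, deposits +274M.
OMO purchase (from banks) 542 million rupees: reserves +542M, deposits 0.
OMO sale (to banks) 503 million rupees: reserves −503M, deposits 0.
Totals: Δreserves = +469M, Δdeposits = +430M.
Δrequired reserves = 3% × +430M = +12.9M.
Δexcess reserves = Δreserves − Δrequired = +469M − (+12.9M) = +456.1 million.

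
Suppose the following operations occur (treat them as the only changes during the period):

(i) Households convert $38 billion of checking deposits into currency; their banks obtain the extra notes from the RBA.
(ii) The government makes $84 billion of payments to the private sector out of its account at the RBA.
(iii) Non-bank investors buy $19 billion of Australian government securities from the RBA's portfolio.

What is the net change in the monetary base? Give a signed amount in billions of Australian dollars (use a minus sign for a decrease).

+$65 billion

Currency withdrawal $38 billion: just a shift between currency and reserves — both are base money → 0.
Government spending $84 billion: a non-base liability converts back to reserves → +$84B.
Asset sale (to non-banks) $19 billion: RBA balance sheet contracts → −$19B.
Net: 0 + 84 − 19 = +$65 billion.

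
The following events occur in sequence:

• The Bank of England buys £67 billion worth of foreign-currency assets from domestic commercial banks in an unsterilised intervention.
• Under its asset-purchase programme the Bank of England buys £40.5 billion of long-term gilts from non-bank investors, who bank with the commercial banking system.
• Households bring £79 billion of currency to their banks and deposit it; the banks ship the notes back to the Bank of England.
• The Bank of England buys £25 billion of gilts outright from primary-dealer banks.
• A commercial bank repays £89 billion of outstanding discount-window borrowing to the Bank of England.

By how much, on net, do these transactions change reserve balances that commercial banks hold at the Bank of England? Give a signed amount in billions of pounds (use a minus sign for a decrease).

+£122.5 billion

Bank of England balance sheet:
  Assets:      Securities +£65.5B, Loans to banks −£89B, Foreign assets +£67B
  Liabilities: Bank reserves +£122.5B, Currency in circulation −£79B
Commercial banking system:
  Assets:      Reserves at CB +£122.5B, Securities −£25B, Foreign assets −£67B
  Liabilities: Checkable deposits +£119.5B, Borrowings from CB −£89B
So the change in reserve balances that commercial banks hold at the Bank of England is +£122.5 billion.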